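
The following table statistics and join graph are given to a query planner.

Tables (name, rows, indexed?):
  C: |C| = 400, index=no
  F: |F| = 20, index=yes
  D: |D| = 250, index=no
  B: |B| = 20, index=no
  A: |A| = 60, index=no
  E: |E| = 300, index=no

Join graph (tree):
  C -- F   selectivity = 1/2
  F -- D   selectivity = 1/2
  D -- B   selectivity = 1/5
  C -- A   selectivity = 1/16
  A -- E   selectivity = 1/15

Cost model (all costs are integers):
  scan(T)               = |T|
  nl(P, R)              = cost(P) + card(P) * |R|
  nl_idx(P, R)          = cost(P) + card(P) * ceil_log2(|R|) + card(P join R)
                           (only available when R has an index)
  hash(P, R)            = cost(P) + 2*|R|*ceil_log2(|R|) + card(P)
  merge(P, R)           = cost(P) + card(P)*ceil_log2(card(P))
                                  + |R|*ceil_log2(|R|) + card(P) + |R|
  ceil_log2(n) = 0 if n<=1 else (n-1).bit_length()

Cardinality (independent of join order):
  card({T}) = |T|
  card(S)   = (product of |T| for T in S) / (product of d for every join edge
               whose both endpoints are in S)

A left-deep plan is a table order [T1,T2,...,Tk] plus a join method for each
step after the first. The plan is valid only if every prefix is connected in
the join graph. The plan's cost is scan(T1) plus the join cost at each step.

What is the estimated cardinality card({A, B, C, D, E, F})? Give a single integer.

150000000

Tables in S: A(60), B(20), C(400), D(250), E(300), F(20)
Edges inside S: C-F(d=2), F-D(d=2), D-B(d=5), C-A(d=16), A-E(d=15)
numerator = 60 * 20 * 400 * 250 * 300 * 20 = 720000000000
denominator = 2 * 2 * 5 * 16 * 15 = 4800
card(S) = 720000000000 / 4800 = 150000000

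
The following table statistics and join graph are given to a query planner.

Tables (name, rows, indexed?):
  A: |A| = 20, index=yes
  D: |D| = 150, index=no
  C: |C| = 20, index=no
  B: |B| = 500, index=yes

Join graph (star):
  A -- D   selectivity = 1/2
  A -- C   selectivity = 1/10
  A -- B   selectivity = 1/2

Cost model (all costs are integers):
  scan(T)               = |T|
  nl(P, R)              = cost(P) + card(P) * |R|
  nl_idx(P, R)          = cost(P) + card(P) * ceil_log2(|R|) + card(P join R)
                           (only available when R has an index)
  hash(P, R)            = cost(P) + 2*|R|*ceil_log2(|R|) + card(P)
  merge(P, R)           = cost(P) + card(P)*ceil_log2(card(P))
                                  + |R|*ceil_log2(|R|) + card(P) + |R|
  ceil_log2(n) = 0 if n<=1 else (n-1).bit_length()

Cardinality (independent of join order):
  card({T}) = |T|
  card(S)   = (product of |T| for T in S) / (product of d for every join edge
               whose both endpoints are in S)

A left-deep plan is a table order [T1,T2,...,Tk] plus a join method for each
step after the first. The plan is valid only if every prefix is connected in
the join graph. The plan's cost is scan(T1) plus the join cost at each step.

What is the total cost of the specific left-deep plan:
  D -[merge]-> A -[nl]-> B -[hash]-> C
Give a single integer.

step 1: scan D: cost=150, card=150
step 2: join A via merge
    card(P join A) = 150*20/(2) = 1500
    cost = 150 + 150*8 + 20*5 + 150 + 20 = 1620
step 3: join B via nl
    card(P join B) = 1500*500/(2) = 375000
    cost = 1620 + 1500*500 = 751620
step 4: join C via hash
    card(P join C) = 375000*20/(10) = 750000
    cost = 751620 + 2*20*5 + 375000 = 1126820

1126820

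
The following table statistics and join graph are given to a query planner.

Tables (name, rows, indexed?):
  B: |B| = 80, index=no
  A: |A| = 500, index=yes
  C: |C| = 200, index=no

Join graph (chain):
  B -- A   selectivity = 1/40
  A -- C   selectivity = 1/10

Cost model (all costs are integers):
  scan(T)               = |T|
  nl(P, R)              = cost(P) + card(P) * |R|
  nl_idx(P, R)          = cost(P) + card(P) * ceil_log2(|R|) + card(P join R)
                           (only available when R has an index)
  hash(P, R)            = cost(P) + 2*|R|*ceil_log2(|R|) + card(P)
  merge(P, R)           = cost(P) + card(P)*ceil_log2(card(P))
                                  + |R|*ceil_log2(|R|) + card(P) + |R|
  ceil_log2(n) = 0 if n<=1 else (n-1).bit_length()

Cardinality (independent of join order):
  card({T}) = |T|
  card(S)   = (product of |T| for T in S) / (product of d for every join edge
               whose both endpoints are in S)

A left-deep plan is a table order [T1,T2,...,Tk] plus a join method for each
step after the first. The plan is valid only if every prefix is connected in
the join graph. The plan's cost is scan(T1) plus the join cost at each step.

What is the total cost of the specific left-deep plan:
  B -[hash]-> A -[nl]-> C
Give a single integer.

209160

step 1: scan B: cost=80, card=80
step 2: join A via hash
    card(P join A) = 80*500/(40) = 1000
    cost = 80 + 2*500*9 + 80 = 9160
step 3: join C via nl
    card(P join C) = 1000*200/(10) = 20000
    cost = 9160 + 1000*200 = 209160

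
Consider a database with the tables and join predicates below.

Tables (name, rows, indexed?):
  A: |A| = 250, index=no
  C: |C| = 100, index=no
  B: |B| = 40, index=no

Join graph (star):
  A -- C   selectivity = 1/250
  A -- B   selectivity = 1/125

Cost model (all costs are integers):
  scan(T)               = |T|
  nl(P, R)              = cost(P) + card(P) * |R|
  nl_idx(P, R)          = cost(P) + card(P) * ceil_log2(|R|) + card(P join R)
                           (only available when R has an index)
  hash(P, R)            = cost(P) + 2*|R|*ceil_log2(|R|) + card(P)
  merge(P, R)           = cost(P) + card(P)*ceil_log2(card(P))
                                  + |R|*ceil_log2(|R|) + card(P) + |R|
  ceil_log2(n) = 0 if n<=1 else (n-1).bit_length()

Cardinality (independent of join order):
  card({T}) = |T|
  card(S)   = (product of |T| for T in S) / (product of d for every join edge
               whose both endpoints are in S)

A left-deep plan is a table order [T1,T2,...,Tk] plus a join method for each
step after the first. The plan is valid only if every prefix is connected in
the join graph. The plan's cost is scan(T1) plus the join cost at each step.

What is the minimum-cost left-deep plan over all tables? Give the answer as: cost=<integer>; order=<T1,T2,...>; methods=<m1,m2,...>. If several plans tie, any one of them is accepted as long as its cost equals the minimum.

Selinger DP (subsets sized 1..n):
  {A}: scan cost=250, card=250
  {C}: scan cost=100, card=100
  {B}: scan cost=40, card=40
  {AC}: card=100; try (C,hash)→1900, (A,merge)→3150, (C,merge)→3300, (A,hash)→4200, (A,nl)→25100, (C,nl)→25250; best=1900 via (C,hash)
  {AB}: card=80; try (B,hash)→980, (A,merge)→2570, (B,merge)→2780, (A,hash)→4080, (A,nl)→10040, (B,nl)→10250; best=980 via (B,hash)
  {ABC}: card=32; try (C,merge)→2420, (C,hash)→2460, (B,hash)→2480, (B,merge)→2980, (B,nl)→5900, (C,nl)→8980; best=2420 via (C,merge)

cost=2420; order=A,B,C; methods=hash,merge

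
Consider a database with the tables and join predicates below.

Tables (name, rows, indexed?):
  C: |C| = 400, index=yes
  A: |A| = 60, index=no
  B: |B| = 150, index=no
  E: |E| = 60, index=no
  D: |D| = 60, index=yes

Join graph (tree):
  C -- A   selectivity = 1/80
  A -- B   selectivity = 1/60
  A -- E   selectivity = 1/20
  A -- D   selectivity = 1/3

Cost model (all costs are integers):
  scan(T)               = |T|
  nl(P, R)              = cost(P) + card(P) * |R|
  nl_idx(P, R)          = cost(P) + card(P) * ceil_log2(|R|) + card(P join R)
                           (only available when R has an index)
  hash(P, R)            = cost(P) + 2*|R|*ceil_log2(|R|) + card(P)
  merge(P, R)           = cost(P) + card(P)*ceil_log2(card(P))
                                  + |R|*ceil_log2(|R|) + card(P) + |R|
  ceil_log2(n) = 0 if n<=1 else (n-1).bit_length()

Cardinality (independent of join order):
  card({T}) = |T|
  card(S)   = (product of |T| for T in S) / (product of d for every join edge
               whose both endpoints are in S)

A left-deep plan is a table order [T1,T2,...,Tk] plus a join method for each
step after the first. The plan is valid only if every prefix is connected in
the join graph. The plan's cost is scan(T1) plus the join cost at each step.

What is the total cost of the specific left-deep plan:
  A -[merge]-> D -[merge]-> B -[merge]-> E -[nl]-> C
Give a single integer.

3656070

step 1: scan A: cost=60, card=60
step 2: join D via merge
    card(P join D) = 60*60/(3) = 1200
    cost = 60 + 60*6 + 60*6 + 60 + 60 = 900
step 3: join B via merge
    card(P join B) = 1200*150/(60) = 3000
    cost = 900 + 1200*11 + 150*8 + 1200 + 150 = 16650
step 4: join E via merge
    card(P join E) = 3000*60/(20) = 9000
    cost = 16650 + 3000*12 + 60*6 + 3000 + 60 = 56070
step 5: join C via nl
    card(P join C) = 9000*400/(80) = 45000
    cost = 56070 + 9000*400 = 3656070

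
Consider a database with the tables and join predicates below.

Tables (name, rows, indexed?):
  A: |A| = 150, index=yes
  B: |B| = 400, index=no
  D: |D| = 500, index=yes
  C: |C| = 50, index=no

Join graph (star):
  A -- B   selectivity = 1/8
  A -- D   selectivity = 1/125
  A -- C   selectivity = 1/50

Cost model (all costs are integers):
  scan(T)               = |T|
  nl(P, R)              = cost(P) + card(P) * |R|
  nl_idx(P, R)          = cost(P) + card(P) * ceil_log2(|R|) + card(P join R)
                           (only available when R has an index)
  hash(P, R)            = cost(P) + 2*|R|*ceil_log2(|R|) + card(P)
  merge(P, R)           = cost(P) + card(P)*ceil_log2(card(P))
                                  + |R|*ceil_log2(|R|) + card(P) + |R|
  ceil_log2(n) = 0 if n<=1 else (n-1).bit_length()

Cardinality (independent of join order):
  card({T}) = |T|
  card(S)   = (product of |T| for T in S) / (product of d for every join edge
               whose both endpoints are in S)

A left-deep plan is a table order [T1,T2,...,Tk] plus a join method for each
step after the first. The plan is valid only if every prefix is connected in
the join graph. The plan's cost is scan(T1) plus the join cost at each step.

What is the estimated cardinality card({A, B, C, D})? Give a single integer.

30000

Tables in S: A(150), B(400), C(50), D(500)
Edges inside S: A-B(d=8), A-D(d=125), A-C(d=50)
numerator = 150 * 400 * 50 * 500 = 1500000000
denominator = 8 * 125 * 50 = 50000
card(S) = 1500000000 / 50000 = 30000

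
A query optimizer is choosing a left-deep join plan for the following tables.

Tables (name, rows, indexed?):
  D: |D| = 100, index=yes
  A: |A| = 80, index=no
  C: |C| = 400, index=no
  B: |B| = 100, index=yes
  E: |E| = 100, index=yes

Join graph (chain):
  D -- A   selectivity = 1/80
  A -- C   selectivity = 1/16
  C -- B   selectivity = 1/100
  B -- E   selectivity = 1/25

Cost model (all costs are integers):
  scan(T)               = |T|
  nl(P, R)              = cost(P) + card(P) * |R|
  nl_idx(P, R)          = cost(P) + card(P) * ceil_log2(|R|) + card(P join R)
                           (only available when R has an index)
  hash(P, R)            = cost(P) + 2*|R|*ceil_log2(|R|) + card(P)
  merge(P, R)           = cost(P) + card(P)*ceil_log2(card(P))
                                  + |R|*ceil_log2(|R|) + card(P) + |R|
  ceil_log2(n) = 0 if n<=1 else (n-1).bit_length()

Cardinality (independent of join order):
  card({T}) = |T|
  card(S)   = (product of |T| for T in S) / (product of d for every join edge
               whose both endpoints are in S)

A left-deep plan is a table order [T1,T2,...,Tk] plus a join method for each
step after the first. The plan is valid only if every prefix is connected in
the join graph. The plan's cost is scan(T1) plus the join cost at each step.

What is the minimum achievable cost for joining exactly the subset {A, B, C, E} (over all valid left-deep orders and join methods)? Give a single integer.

6720

Selinger DP over subsets of {A,B,C,E}:
  {A}: scan cost=80, card=80
  {C}: scan cost=400, card=400
  {B}: scan cost=100, card=100
  {E}: scan cost=100, card=100
  {AC}: card=2000; try (A,hash)→1920, (C,merge)→4720, (A,merge)→5040, (C,hash)→7360, (C,nl)→32080, (A,nl)→32400; best=1920 via (A,hash)
  {BC}: card=400; try (B,hash)→2200, (B,nl_idx)→3600, (C,merge)→4900, (B,merge)→5200, (C,hash)→7400, (C,nl)→40100 …(+1); best=2200 via (B,hash)
  {BE}: card=400; try (E,nl_idx)→1200, (B,nl_idx)→1200, (E,hash)→1600, (B,hash)→1600, (E,merge)→1700, (B,merge)→1700 …(+2); best=1200 via (E,nl_idx)
  {ABC}: card=2000; try (A,hash)→3720, (B,hash)→5320, (A,merge)→6840, (B,nl_idx)→17920, (B,merge)→26720, (A,nl)→34200 …(+1); best=3720 via (A,hash)
  {BCE}: card=1600; try (E,hash)→4000, (E,nl_idx)→6600, (E,merge)→7000, (C,hash)→8800, (C,merge)→9200, (E,nl)→42200 …(+1); best=4000 via (E,hash)
  {ABCE}: card=8000; try (A,hash)→6720, (E,hash)→7120, (A,merge)→23840, (E,nl_idx)→25720, (E,merge)→28520, (A,nl)→132000 …(+1); best=6720 via (A,hash)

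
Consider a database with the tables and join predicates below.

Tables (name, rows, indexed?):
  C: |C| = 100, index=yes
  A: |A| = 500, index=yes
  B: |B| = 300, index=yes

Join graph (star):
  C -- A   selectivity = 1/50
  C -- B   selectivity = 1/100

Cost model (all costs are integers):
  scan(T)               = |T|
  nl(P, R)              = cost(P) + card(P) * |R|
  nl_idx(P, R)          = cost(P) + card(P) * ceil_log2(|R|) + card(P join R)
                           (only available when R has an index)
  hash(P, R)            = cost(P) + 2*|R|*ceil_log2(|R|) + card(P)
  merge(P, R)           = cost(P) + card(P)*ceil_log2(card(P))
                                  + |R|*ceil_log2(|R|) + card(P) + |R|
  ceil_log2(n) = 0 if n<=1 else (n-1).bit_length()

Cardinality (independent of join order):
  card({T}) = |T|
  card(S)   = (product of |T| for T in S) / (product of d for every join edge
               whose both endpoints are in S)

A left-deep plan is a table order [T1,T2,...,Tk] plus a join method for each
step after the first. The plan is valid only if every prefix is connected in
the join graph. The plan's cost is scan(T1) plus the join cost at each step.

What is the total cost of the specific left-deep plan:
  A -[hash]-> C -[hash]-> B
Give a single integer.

8800

step 1: scan A: cost=500, card=500
step 2: join C via hash
    card(P join C) = 500*100/(50) = 1000
    cost = 500 + 2*100*7 + 500 = 2400
step 3: join B via hash
    card(P join B) = 1000*300/(100) = 3000
    cost = 2400 + 2*300*9 + 1000 = 8800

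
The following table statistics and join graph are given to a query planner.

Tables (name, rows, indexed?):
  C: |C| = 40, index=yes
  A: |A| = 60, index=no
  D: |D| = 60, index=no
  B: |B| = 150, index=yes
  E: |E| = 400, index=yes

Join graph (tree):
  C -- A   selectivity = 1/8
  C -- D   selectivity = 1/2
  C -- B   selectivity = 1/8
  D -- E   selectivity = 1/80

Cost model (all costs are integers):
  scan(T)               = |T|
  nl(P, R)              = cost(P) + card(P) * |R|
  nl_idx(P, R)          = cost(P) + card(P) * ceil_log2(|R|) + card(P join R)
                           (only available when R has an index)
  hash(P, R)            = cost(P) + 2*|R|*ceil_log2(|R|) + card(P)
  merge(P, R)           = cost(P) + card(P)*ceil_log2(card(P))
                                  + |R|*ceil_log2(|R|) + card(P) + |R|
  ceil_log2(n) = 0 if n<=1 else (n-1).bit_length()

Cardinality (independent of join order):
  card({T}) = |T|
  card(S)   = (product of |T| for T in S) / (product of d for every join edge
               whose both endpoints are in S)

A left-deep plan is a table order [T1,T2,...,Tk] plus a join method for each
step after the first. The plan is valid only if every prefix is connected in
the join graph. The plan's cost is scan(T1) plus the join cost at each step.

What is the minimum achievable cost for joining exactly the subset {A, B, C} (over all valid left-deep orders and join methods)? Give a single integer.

2250

Selinger DP over subsets of {A,B,C}:
  {C}: scan cost=40, card=40
  {A}: scan cost=60, card=60
  {B}: scan cost=150, card=150
  {AC}: card=300; try (C,hash)→600, (C,nl_idx)→720, (A,merge)→740, (C,merge)→760, (A,hash)→800, (A,nl)→2440 …(+1); best=600 via (C,hash)
  {BC}: card=750; try (C,hash)→780, (B,nl_idx)→1110, (B,merge)→1670, (C,merge)→1780, (C,nl_idx)→1800, (B,hash)→2480 …(+2); best=780 via (C,hash)
  {ABC}: card=5625; try (A,hash)→2250, (B,hash)→3300, (B,merge)→4950, (B,nl_idx)→8625, (A,merge)→9450, (B,nl)→45600 …(+1); best=2250 via (A,hash)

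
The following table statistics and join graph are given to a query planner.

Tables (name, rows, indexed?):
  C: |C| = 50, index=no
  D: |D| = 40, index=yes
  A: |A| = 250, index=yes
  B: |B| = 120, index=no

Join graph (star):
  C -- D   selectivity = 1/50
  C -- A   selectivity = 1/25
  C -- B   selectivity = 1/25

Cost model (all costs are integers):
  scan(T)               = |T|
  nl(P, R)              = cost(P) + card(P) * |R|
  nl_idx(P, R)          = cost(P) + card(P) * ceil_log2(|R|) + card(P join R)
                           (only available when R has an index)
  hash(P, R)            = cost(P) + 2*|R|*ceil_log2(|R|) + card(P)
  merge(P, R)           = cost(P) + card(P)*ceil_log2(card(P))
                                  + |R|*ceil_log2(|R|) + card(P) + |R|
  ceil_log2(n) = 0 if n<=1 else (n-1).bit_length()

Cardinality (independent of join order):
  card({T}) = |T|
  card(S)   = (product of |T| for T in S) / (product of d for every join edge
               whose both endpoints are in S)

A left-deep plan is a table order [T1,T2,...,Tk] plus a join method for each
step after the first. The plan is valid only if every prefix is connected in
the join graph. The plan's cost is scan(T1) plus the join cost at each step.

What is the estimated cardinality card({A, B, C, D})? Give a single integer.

1920

Tables in S: A(250), B(120), C(50), D(40)
Edges inside S: C-D(d=50), C-A(d=25), C-B(d=25)
numerator = 250 * 120 * 50 * 40 = 60000000
denominator = 50 * 25 * 25 = 31250
card(S) = 60000000 / 31250 = 1920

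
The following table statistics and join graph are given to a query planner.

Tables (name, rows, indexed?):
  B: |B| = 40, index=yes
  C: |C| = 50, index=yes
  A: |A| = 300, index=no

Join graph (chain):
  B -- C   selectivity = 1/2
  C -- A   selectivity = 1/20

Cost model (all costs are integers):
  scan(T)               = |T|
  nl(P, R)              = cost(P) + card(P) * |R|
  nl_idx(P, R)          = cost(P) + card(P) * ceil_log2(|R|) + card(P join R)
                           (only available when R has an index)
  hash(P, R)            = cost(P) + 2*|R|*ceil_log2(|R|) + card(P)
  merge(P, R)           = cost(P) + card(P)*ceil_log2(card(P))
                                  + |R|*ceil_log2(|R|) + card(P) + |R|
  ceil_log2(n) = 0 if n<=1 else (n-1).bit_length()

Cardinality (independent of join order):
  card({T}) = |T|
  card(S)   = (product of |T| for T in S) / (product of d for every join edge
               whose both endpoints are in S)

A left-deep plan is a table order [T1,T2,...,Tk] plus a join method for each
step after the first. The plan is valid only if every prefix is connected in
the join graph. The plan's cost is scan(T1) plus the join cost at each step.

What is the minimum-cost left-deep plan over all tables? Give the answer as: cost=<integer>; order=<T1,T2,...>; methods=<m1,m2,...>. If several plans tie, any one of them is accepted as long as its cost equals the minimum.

Selinger DP (subsets sized 1..n):
  {B}: scan cost=40, card=40
  {C}: scan cost=50, card=50
  {A}: scan cost=300, card=300
  {BC}: card=1000; try (B,hash)→580, (C,merge)→670, (C,hash)→680, (B,merge)→680, (C,nl_idx)→1280, (B,nl_idx)→1350 …(+2); best=580 via (B,hash)
  {AC}: card=750; try (C,hash)→1200, (C,nl_idx)→2850, (A,merge)→3400, (C,merge)→3650, (A,hash)→5500, (A,nl)→15050 …(+1); best=1200 via (C,hash)
  {ABC}: card=15000; try (B,hash)→2430, (A,hash)→6980, (B,merge)→9730, (A,merge)→14580, (B,nl_idx)→20700, (B,nl)→31200 …(+1); best=2430 via (B,hash)

cost=2430; order=A,C,B; methods=hash,hash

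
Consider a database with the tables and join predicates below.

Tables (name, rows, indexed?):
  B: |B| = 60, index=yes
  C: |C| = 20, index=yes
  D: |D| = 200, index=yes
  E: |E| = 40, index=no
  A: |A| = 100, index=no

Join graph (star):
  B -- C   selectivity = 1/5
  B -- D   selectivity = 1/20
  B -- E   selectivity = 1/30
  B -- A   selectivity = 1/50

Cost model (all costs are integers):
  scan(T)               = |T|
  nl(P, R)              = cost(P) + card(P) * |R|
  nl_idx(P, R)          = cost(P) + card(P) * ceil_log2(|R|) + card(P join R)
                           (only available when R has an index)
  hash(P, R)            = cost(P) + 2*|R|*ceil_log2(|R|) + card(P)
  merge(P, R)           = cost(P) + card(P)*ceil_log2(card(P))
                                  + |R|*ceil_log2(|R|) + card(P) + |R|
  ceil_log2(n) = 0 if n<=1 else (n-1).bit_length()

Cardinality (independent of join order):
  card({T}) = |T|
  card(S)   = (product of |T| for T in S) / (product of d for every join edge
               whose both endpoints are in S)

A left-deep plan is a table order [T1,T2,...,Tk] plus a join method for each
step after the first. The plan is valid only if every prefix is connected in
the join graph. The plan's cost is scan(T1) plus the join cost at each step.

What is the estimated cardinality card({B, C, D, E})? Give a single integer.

3200

Tables in S: B(60), C(20), D(200), E(40)
Edges inside S: B-C(d=5), B-D(d=20), B-E(d=30)
numerator = 60 * 20 * 200 * 40 = 9600000
denominator = 5 * 20 * 30 = 3000
card(S) = 9600000 / 3000 = 3200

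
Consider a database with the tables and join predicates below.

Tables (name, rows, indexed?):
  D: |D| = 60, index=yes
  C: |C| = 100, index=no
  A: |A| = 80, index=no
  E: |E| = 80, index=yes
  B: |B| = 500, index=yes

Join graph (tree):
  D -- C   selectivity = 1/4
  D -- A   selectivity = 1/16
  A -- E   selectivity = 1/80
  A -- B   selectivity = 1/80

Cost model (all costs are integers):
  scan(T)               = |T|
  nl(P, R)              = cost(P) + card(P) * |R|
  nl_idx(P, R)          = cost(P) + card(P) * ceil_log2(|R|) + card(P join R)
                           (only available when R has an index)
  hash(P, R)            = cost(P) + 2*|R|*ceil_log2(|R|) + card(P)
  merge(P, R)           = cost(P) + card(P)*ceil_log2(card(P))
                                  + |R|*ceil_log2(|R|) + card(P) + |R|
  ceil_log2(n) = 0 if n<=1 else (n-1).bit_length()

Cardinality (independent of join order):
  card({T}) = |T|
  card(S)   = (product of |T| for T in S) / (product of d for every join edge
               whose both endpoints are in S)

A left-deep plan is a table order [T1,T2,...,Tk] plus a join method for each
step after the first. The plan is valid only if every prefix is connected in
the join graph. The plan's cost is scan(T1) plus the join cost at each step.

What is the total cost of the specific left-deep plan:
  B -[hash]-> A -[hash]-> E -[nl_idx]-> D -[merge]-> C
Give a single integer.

31915

step 1: scan B: cost=500, card=500
step 2: join A via hash
    card(P join A) = 500*80/(80) = 500
    cost = 500 + 2*80*7 + 500 = 2120
step 3: join E via hash
    card(P join E) = 500*80/(80) = 500
    cost = 2120 + 2*80*7 + 500 = 3740
step 4: join D via nl_idx
    card(P join D) = 500*60/(16) = 1875
    cost = 3740 + 500*6 + 1875 = 8615
step 5: join C via merge
    card(P join C) = 1875*100/(4) = 46875
    cost = 8615 + 1875*11 + 100*7 + 1875 + 100 = 31915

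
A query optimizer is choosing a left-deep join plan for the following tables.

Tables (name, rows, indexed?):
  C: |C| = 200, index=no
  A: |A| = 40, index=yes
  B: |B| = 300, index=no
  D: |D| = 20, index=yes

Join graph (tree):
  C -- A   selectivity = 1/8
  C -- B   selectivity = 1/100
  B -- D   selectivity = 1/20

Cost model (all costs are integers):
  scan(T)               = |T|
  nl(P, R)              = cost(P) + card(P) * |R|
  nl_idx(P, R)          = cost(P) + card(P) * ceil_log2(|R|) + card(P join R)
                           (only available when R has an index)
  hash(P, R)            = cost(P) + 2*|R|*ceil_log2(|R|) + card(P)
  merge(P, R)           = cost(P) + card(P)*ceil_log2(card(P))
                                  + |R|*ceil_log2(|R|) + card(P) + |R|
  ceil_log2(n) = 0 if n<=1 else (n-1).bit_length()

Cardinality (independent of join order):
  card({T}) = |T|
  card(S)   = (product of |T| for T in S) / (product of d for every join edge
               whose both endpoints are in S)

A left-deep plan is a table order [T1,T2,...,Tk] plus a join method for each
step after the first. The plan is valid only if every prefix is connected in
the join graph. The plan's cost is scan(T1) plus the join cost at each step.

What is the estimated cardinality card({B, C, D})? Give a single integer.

600

Tables in S: B(300), C(200), D(20)
Edges inside S: C-B(d=100), B-D(d=20)
numerator = 300 * 200 * 20 = 1200000
denominator = 100 * 20 = 2000
card(S) = 1200000 / 2000 = 600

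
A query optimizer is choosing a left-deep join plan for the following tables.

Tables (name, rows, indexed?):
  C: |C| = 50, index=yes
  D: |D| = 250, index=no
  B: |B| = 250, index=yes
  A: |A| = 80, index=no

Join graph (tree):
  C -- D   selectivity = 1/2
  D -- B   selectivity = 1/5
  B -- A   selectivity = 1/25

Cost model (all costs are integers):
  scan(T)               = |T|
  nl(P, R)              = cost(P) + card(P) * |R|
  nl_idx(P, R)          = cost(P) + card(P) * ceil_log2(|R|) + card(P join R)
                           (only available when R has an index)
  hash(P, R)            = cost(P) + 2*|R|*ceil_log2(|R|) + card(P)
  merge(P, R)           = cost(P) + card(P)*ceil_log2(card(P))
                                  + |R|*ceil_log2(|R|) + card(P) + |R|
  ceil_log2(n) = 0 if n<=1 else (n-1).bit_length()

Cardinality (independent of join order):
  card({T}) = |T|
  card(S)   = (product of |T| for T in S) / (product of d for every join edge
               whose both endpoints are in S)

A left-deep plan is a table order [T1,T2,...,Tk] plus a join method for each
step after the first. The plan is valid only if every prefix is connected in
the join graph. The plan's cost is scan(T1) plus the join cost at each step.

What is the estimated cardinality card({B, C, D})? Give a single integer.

Tables in S: B(250), C(50), D(250)
Edges inside S: C-D(d=2), D-B(d=5)
numerator = 250 * 50 * 250 = 3125000
denominator = 2 * 5 = 10
card(S) = 3125000 / 10 = 312500

312500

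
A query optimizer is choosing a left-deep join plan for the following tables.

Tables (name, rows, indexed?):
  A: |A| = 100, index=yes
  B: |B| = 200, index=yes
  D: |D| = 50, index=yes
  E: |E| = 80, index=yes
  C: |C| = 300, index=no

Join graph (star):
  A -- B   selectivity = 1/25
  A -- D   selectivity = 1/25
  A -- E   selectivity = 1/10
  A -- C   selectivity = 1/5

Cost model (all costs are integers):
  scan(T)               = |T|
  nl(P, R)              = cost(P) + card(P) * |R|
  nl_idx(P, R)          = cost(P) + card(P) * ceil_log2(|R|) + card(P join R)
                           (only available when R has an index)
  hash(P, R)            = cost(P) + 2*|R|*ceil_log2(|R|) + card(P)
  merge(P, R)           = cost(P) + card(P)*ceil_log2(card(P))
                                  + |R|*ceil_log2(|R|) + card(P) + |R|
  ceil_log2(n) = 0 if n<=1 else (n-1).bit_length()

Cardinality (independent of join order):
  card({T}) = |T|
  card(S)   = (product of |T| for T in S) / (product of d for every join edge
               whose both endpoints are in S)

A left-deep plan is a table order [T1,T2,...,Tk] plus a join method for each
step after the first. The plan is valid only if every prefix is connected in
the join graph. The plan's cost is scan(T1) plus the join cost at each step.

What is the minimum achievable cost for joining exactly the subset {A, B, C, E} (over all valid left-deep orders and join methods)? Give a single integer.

Selinger DP over subsets of {A,B,C,E}:
  {A}: scan cost=100, card=100
  {B}: scan cost=200, card=200
  {E}: scan cost=80, card=80
  {C}: scan cost=300, card=300
  {AB}: card=800; try (B,nl_idx)→1700, (A,hash)→1800, (A,nl_idx)→2400, (B,merge)→2700, (A,merge)→2800, (B,hash)→3400 …(+2); best=1700 via (B,nl_idx)
  {AE}: card=800; try (E,hash)→1320, (A,nl_idx)→1440, (A,merge)→1520, (E,merge)→1540, (A,hash)→1560, (E,nl_idx)→1600 …(+2); best=1320 via (E,hash)
  {AC}: card=6000; try (A,hash)→2000, (C,merge)→3900, (A,merge)→4100, (C,hash)→5600, (A,nl_idx)→8400, (C,nl)→30100 …(+1); best=2000 via (A,hash)
  {ABE}: card=6400; try (E,hash)→3620, (B,hash)→5320, (E,merge)→11140, (B,merge)→11920, (E,nl_idx)→13700, (B,nl_idx)→14120 …(+2); best=3620 via (E,hash)
  {ABC}: card=48000; try (C,hash)→7900, (B,hash)→11200, (C,merge)→13500, (B,merge)→87800, (B,nl_idx)→98000, (C,nl)→241700 …(+1); best=7900 via (C,hash)
  {ACE}: card=48000; try (C,hash)→7520, (E,hash)→9120, (C,merge)→13120, (E,merge)→86640, (E,nl_idx)→92000, (C,nl)→241320 …(+1); best=7520 via (C,hash)
  {ABCE}: card=384000; try (C,hash)→15420, (E,hash)→57020, (B,hash)→58720, (C,merge)→96220, (E,nl_idx)→727900, (B,nl_idx)→775520 …(+5); best=15420 via (C,hash)

15420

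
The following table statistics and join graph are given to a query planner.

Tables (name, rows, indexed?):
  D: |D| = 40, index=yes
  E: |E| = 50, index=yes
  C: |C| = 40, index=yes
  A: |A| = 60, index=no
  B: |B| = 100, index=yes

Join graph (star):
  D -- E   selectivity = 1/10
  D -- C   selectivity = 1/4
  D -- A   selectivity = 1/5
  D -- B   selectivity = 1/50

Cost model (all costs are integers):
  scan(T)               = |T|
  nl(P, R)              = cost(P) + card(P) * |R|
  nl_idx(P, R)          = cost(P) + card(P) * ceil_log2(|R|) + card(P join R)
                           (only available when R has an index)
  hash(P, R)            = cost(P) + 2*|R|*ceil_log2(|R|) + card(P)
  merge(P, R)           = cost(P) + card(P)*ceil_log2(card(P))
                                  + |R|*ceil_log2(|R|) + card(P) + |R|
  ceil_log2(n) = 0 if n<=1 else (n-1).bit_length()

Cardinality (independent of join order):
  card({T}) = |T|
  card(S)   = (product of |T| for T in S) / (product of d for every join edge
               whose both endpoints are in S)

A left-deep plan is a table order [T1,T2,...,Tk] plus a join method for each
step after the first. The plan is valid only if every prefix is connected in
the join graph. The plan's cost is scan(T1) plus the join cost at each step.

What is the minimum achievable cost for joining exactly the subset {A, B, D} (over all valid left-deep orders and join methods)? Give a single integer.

Selinger DP over subsets of {A,B,D}:
  {D}: scan cost=40, card=40
  {A}: scan cost=60, card=60
  {B}: scan cost=100, card=100
  {AD}: card=480; try (D,hash)→600, (A,merge)→740, (D,merge)→760, (A,hash)→800, (D,nl_idx)→900, (A,nl)→2440 …(+1); best=600 via (D,hash)
  {BD}: card=80; try (B,nl_idx)→400, (D,hash)→680, (D,nl_idx)→780, (B,merge)→1120, (D,merge)→1180, (B,hash)→1480 …(+2); best=400 via (B,nl_idx)
  {ABD}: card=960; try (A,hash)→1200, (A,merge)→1460, (B,hash)→2480, (B,nl_idx)→4920, (A,nl)→5200, (B,merge)→6200 …(+1); best=1200 via (A,hash)

1200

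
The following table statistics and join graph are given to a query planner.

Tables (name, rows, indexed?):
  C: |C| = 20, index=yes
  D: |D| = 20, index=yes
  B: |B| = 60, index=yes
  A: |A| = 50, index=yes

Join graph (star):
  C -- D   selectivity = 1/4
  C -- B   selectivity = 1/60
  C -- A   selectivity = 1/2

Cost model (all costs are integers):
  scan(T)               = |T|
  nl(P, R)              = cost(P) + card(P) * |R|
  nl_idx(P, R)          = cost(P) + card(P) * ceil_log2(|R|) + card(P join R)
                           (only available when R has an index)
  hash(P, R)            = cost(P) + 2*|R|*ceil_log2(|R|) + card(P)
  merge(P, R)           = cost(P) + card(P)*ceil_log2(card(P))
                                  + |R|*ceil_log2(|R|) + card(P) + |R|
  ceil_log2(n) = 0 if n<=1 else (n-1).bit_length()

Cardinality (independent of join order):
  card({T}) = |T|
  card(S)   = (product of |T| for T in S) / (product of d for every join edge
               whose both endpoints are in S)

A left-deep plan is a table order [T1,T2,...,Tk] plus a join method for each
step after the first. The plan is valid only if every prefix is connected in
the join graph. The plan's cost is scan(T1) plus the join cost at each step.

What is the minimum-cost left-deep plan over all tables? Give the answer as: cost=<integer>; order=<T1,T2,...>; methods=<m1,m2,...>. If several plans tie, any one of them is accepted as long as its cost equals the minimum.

Selinger DP (subsets sized 1..n):
  {C}: scan cost=20, card=20
  {D}: scan cost=20, card=20
  {B}: scan cost=60, card=60
  {A}: scan cost=50, card=50
  {CD}: card=100; try (D,nl_idx)→220, (C,nl_idx)→220, (D,hash)→240, (C,hash)→240, (D,merge)→260, (C,merge)→260 …(+2); best=220 via (D,nl_idx)
  {BC}: card=20; try (B,nl_idx)→160, (C,hash)→320, (C,nl_idx)→380, (B,merge)→560, (C,merge)→600, (B,hash)→760 …(+2); best=160 via (B,nl_idx)
  {AC}: card=500; try (C,hash)→300, (A,merge)→490, (C,merge)→520, (A,hash)→640, (A,nl_idx)→640, (C,nl_idx)→800 …(+2); best=300 via (C,hash)
  {BCD}: card=100; try (D,nl_idx)→360, (D,hash)→380, (D,merge)→400, (D,nl)→560, (B,nl_idx)→920, (B,hash)→1040 …(+2); best=360 via (D,nl_idx)
  {ACD}: card=2500; try (A,hash)→920, (D,hash)→1000, (A,merge)→1370, (A,nl_idx)→3320, (A,nl)→5220, (D,nl_idx)→5300 …(+2); best=920 via (A,hash)
  {ABC}: card=500; try (A,merge)→630, (A,hash)→780, (A,nl_idx)→780, (A,nl)→1160, (B,hash)→1520, (B,nl_idx)→3800 …(+2); best=630 via (A,merge)
  {ABCD}: card=2500; try (A,hash)→1060, (D,hash)→1330, (A,merge)→1510, (A,nl_idx)→3460, (B,hash)→4140, (A,nl)→5360 …(+6); best=1060 via (A,hash)

cost=1060; order=C,B,D,A; methods=nl_idx,nl_idx,hash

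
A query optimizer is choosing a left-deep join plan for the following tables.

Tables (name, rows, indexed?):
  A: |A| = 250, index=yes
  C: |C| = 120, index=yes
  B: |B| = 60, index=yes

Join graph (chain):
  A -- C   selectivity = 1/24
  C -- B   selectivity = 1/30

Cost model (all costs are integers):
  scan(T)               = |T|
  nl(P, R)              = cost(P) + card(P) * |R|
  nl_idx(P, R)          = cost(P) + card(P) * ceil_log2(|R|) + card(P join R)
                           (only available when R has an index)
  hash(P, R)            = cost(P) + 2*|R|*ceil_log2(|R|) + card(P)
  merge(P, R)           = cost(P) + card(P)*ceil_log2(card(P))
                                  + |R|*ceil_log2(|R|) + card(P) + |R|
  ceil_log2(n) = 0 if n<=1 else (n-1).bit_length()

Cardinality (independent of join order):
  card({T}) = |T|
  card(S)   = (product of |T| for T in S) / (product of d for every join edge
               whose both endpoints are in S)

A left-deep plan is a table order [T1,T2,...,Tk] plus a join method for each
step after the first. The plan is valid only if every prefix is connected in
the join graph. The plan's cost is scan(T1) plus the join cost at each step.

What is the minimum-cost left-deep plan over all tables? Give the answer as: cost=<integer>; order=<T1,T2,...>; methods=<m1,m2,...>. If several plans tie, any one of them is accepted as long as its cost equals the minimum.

cost=4150; order=A,C,B; methods=hash,hash

Selinger DP (subsets sized 1..n):
  {A}: scan cost=250, card=250
  {C}: scan cost=120, card=120
  {B}: scan cost=60, card=60
  {AC}: card=1250; try (C,hash)→2180, (A,nl_idx)→2330, (C,nl_idx)→3250, (A,merge)→3330, (C,merge)→3460, (A,hash)→4240 …(+2); best=2180 via (C,hash)
  {BC}: card=240; try (C,nl_idx)→720, (B,hash)→960, (B,nl_idx)→1080, (C,merge)→1440, (B,merge)→1500, (C,hash)→1800 …(+2); best=720 via (C,nl_idx)
  {ABC}: card=2500; try (B,hash)→4150, (A,hash)→4960, (A,merge)→5130, (A,nl_idx)→5140, (B,nl_idx)→12180, (B,merge)→17600 …(+2); best=4150 via (B,hash)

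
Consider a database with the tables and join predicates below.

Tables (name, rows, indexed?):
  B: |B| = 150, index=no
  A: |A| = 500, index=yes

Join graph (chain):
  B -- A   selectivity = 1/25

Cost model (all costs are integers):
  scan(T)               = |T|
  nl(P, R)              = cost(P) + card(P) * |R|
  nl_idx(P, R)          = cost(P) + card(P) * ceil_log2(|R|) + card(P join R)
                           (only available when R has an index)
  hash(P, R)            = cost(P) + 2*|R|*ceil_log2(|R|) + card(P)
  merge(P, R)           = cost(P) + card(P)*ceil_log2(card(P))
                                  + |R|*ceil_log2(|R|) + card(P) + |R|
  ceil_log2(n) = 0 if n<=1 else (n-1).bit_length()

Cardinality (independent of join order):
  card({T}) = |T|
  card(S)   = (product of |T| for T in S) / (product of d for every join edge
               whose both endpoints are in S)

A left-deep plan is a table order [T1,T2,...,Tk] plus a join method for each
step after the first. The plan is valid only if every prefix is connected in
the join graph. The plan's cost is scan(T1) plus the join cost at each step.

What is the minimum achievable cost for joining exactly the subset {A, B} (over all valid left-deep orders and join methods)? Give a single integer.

3400

Selinger DP over subsets of {A,B}:
  {B}: scan cost=150, card=150
  {A}: scan cost=500, card=500
  {AB}: card=3000; try (B,hash)→3400, (A,nl_idx)→4500, (A,merge)→6500, (B,merge)→6850, (A,hash)→9300, (A,nl)→75150 …(+1); best=3400 via (B,hash)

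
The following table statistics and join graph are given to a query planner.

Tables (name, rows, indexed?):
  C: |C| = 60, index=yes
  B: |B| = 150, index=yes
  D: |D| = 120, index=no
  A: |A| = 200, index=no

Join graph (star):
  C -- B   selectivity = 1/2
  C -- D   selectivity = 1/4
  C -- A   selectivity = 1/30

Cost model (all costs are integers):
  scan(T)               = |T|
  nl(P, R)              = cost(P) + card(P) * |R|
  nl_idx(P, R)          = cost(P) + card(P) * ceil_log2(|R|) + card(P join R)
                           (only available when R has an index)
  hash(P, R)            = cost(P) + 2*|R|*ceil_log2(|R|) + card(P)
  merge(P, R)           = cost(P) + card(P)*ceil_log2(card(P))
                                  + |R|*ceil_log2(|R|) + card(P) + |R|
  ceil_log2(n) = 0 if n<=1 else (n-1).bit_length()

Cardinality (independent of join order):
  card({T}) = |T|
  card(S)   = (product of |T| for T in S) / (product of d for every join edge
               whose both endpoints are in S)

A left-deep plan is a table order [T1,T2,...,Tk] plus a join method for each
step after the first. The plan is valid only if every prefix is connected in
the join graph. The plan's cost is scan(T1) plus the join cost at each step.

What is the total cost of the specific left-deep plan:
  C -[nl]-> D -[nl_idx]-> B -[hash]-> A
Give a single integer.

294860

step 1: scan C: cost=60, card=60
step 2: join D via nl
    card(P join D) = 60*120/(4) = 1800
    cost = 60 + 60*120 = 7260
step 3: join B via nl_idx
    card(P join B) = 1800*150/(2) = 135000
    cost = 7260 + 1800*8 + 135000 = 156660
step 4: join A via hash
    card(P join A) = 135000*200/(30) = 900000
    cost = 156660 + 2*200*8 + 135000 = 294860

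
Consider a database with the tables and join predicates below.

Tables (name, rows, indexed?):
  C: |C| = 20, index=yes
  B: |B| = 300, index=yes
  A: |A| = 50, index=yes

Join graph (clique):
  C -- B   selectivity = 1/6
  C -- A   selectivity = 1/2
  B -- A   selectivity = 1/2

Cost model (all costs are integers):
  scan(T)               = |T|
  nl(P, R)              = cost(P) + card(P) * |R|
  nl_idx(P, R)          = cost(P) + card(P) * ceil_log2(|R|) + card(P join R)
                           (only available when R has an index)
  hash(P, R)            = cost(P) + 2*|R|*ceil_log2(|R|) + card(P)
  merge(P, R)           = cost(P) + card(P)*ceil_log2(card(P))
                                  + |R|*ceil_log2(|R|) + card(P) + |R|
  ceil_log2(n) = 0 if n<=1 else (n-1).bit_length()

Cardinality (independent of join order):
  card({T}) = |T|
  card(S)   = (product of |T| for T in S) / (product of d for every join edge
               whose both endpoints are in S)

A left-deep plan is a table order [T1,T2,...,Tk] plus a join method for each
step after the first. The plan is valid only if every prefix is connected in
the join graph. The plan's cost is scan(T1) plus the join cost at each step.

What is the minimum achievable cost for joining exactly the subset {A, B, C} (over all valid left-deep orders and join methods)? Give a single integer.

2400

Selinger DP over subsets of {A,B,C}:
  {C}: scan cost=20, card=20
  {B}: scan cost=300, card=300
  {A}: scan cost=50, card=50
  {BC}: card=1000; try (C,hash)→800, (B,nl_idx)→1200, (C,nl_idx)→2800, (B,merge)→3140, (C,merge)→3420, (B,hash)→5440 …(+2); best=800 via (C,hash)
  {AC}: card=500; try (C,hash)→300, (A,merge)→490, (C,merge)→520, (A,hash)→640, (A,nl_idx)→640, (C,nl_idx)→800 …(+2); best=300 via (C,hash)
  {AB}: card=7500; try (A,hash)→1200, (B,merge)→3400, (A,merge)→3650, (B,hash)→5500, (B,nl_idx)→8000, (A,nl_idx)→9600 …(+2); best=1200 via (A,hash)
  {ABC}: card=12500; try (A,hash)→2400, (B,hash)→6200, (B,merge)→8300, (C,hash)→8900, (A,merge)→12150, (B,nl_idx)→17300 …(+6); best=2400 via (A,hash)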